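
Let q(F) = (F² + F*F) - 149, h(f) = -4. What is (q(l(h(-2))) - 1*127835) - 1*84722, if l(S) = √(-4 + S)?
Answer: -212722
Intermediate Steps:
q(F) = -149 + 2*F² (q(F) = (F² + F²) - 149 = 2*F² - 149 = -149 + 2*F²)
(q(l(h(-2))) - 1*127835) - 1*84722 = ((-149 + 2*(√(-4 - 4))²) - 1*127835) - 1*84722 = ((-149 + 2*(√(-8))²) - 127835) - 84722 = ((-149 + 2*(2*I*√2)²) - 127835) - 84722 = ((-149 + 2*(-8)) - 127835) - 84722 = ((-149 - 16) - 127835) - 84722 = (-165 - 127835) - 84722 = -128000 - 84722 = -212722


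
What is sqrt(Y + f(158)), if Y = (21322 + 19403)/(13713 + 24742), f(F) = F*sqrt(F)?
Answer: sqrt(62643195 + 9345933998*sqrt(158))/7691 ≈ 44.577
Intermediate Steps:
f(F) = F**(3/2)
Y = 8145/7691 (Y = 40725/38455 = 40725*(1/38455) = 8145/7691 ≈ 1.0590)
sqrt(Y + f(158)) = sqrt(8145/7691 + 158**(3/2)) = sqrt(8145/7691 + 158*sqrt(158))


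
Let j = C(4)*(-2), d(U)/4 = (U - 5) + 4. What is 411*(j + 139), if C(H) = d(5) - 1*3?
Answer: 46443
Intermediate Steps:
d(U) = -4 + 4*U (d(U) = 4*((U - 5) + 4) = 4*((-5 + U) + 4) = 4*(-1 + U) = -4 + 4*U)
C(H) = 13 (C(H) = (-4 + 4*5) - 1*3 = (-4 + 20) - 3 = 16 - 3 = 13)
j = -26 (j = 13*(-2) = -26)
411*(j + 139) = 411*(-26 + 139) = 411*113 = 46443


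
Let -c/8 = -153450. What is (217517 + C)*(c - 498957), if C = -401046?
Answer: -133727121147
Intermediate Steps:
c = 1227600 (c = -8*(-153450) = 1227600)
(217517 + C)*(c - 498957) = (217517 - 401046)*(1227600 - 498957) = -183529*728643 = -133727121147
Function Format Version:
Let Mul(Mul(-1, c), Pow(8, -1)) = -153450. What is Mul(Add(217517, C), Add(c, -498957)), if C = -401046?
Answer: -133727121147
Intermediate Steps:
c = 1227600 (c = Mul(-8, -153450) = 1227600)
Mul(Add(217517, C), Add(c, -498957)) = Mul(Add(217517, -401046), Add(1227600, -498957)) = Mul(-183529, 728643) = -133727121147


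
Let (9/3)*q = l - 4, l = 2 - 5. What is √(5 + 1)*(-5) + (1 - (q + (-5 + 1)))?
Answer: 22/3 - 5*√6 ≈ -4.9141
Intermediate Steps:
l = -3
q = -7/3 (q = (-3 - 4)/3 = (⅓)*(-7) = -7/3 ≈ -2.3333)
√(5 + 1)*(-5) + (1 - (q + (-5 + 1))) = √(5 + 1)*(-5) + (1 - (-7/3 + (-5 + 1))) = √6*(-5) + (1 - (-7/3 - 4)) = -5*√6 + (1 - 1*(-19/3)) = -5*√6 + (1 + 19/3) = -5*√6 + 22/3 = 22/3 - 5*√6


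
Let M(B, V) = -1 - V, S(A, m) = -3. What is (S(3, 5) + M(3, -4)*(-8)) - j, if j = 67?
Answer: -94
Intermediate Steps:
(S(3, 5) + M(3, -4)*(-8)) - j = (-3 + (-1 - 1*(-4))*(-8)) - 1*67 = (-3 + (-1 + 4)*(-8)) - 67 = (-3 + 3*(-8)) - 67 = (-3 - 24) - 67 = -27 - 67 = -94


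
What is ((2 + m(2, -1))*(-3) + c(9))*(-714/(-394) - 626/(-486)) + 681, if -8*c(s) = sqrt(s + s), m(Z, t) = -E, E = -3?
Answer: 10124657/15957 - 37103*sqrt(2)/31914 ≈ 632.85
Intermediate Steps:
m(Z, t) = 3 (m(Z, t) = -1*(-3) = 3)
c(s) = -sqrt(2)*sqrt(s)/8 (c(s) = -sqrt(s + s)/8 = -sqrt(2)*sqrt(s)/8)
((2 + m(2, -1))*(-3) + c(9))*(-714/(-394) - 626/(-486)) + 681 = ((2 + 3)*(-3) - sqrt(2)*sqrt(9)/8)*(-714/(-394) - 626/(-486)) + 681 = (5*(-3) - 1/8*sqrt(2)*3)*(-714*(-1/394) - 626*(-1/486)) + 681 = (-15 - 3*sqrt(2)/8)*(357/197 + 313/243) + 681 = (-15 - 3*sqrt(2)/8)*(148412/47871) + 681 = (-742060/15957 - 37103*sqrt(2)/31914) + 681 = 10124657/15957 - 37103*sqrt(2)/31914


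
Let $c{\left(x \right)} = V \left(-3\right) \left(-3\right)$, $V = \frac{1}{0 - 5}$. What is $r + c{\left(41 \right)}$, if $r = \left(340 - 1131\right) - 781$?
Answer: $- \frac{7869}{5} \approx -1573.8$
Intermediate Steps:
$V = - \frac{1}{5}$ ($V = \frac{1}{-5} = - \frac{1}{5} \approx -0.2$)
$r = -1572$ ($r = -791 - 781 = -1572$)
$c{\left(x \right)} = - \frac{9}{5}$ ($c{\left(x \right)} = \left(- \frac{1}{5}\right) \left(-3\right) \left(-3\right) = \frac{3}{5} \left(-3\right) = - \frac{9}{5}$)
$r + c{\left(41 \right)} = -1572 - \frac{9}{5} = - \frac{7869}{5}$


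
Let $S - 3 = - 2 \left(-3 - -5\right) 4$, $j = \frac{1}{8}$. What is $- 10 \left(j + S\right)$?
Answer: $\frac{515}{4} \approx 128.75$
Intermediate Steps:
$j = \frac{1}{8} \approx 0.125$
$S = -13$ ($S = 3 + - 2 \left(-3 - -5\right) 4 = 3 + - 2 \left(-3 + 5\right) 4 = 3 + \left(-2\right) 2 \cdot 4 = 3 - 16 = -13$)
$- 10 \left(j + S\right) = - 10 \left(\frac{1}{8} - 13\right) = \left(-10\right) \left(- \frac{103}{8}\right) = \frac{515}{4}$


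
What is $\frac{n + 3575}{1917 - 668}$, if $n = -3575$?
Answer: $0$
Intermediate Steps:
$\frac{n + 3575}{1917 - 668} = \frac{-3575 + 3575}{1917 - 668} = \frac{0}{1249} = 0 \cdot \frac{1}{1249} = 0$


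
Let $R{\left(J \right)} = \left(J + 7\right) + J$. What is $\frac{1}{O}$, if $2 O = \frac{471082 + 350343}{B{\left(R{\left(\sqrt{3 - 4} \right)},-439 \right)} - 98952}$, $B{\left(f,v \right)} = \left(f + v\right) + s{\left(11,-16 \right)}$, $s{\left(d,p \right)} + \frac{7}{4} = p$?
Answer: $- \frac{397607}{1642850} + \frac{4 i}{821425} \approx -0.24202 + 4.8696 \cdot 10^{-6} i$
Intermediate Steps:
$s{\left(d,p \right)} = - \frac{7}{4} + p$
$R{\left(J \right)} = 7 + 2 J$ ($R{\left(J \right)} = \left(7 + J\right) + J = 7 + 2 J$)
$B{\left(f,v \right)} = - \frac{71}{4} + f + v$ ($B{\left(f,v \right)} = \left(f + v\right) - \frac{71}{4} = - \frac{71}{4} + f + v$)
$O = \frac{6571400 \left(- \frac{397607}{4} - 2 i\right)}{158091326513}$ ($O = \frac{\left(471082 + 350343\right) \frac{1}{\left(- \frac{71}{4} + \left(7 + 2 \sqrt{3 - 4}\right) - 439\right) - 98952}}{2} = \frac{821425 \frac{1}{\left(- \frac{71}{4} + \left(7 + 2 \sqrt{-1}\right) - 439\right) - 98952}}{2} = \frac{821425 \frac{1}{\left(- \frac{71}{4} + \left(7 + 2 i\right) - 439\right) - 98952}}{2} = \frac{821425 \frac{1}{\left(- \frac{1799}{4} + 2 i\right) - 98952}}{2} = \frac{821425 \frac{1}{- \frac{397607}{4} + 2 i}}{2} = \frac{821425 \frac{16 \left(- \frac{397607}{4} - 2 i\right)}{158091326513}}{2} = \frac{\frac{13142800}{158091326513} \left(- \frac{397607}{4} - 2 i\right)}{2} = \frac{6571400 \left(- \frac{397607}{4} - 2 i\right)}{158091326513} \approx -4.1318 - 8.3134 \cdot 10^{-5} i$)
$\frac{1}{O} = \frac{1}{- \frac{653208659950}{158091326513} - \frac{13142800 i}{158091326513}} = \frac{158091326513 \left(- \frac{653208659950}{158091326513} + \frac{13142800 i}{158091326513}\right)}{2698956122500}$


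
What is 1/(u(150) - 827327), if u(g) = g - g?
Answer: -1/827327 ≈ -1.2087e-6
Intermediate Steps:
u(g) = 0
1/(u(150) - 827327) = 1/(0 - 827327) = 1/(-827327) = -1/827327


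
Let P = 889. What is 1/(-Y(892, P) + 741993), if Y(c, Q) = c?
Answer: 1/741101 ≈ 1.3493e-6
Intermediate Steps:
1/(-Y(892, P) + 741993) = 1/(-1*892 + 741993) = 1/(-892 + 741993) = 1/741101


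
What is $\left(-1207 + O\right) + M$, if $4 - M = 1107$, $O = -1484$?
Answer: $-3794$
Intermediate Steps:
$M = -1103$ ($M = 4 - 1107 = -1103$)
$\left(-1207 + O\right) + M = \left(-1207 - 1484\right) - 1103 = -2691 - 1103 = -3794$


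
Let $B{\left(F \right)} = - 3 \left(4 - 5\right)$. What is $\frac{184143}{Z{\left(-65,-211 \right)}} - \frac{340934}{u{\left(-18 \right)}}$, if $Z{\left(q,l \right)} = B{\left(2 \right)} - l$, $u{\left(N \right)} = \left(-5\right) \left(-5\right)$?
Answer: $- \frac{68356301}{5350} \approx -12777.0$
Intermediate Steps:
$B{\left(F \right)} = 3$ ($B{\left(F \right)} = \left(-3\right) \left(-1\right) = 3$)
$u{\left(N \right)} = 25$
$Z{\left(q,l \right)} = 3 - l$
$\frac{184143}{Z{\left(-65,-211 \right)}} - \frac{340934}{u{\left(-18 \right)}} = \frac{184143}{3 - -211} - \frac{340934}{25} = \frac{184143}{3 + 211} - \frac{340934}{25} = \frac{184143}{214} - \frac{340934}{25} = - \frac{68356301}{5350}$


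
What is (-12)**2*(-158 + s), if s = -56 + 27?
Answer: -26928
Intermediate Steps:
s = -29
(-12)**2*(-158 + s) = (-12)**2*(-158 - 29) = 144*(-187) = -26928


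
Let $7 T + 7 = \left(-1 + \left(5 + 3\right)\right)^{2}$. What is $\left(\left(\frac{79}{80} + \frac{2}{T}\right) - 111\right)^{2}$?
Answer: $\frac{692900329}{57600} \approx 12030.0$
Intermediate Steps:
$T = 6$ ($T = -1 + \frac{\left(-1 + \left(5 + 3\right)\right)^{2}}{7} = -1 + \frac{\left(-1 + 8\right)^{2}}{7} = -1 + \frac{7^{2}}{7} = -1 + \frac{1}{7} \cdot 49 = -1 + 7 = 6$)
$\left(\left(\frac{79}{80} + \frac{2}{T}\right) - 111\right)^{2} = \left(\left(\frac{79}{80} + \frac{2}{6}\right) - 111\right)^{2} = \left(\left(79 \cdot \frac{1}{80} + 2 \cdot \frac{1}{6}\right) - 111\right)^{2} = \left(\left(\frac{79}{80} + \frac{1}{3}\right) - 111\right)^{2} = \left(\frac{317}{240} - 111\right)^{2} = \left(- \frac{26323}{240}\right)^{2} = \frac{692900329}{57600}$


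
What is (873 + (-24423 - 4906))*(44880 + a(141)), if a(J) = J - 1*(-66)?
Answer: -1282995672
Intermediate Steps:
a(J) = 66 + J (a(J) = J + 66 = 66 + J)
(873 + (-24423 - 4906))*(44880 + a(141)) = (873 + (-24423 - 4906))*(44880 + (66 + 141)) = (873 - 29329)*(44880 + 207) = -28456*45087 = -1282995672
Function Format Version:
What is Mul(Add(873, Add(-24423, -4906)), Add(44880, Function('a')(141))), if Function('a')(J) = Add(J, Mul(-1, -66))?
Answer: -1282995672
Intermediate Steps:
Function('a')(J) = Add(66, J) (Function('a')(J) = Add(J, 66) = Add(66, J))
Mul(Add(873, Add(-24423, -4906)), Add(44880, Function('a')(141))) = Mul(Add(873, Add(-24423, -4906)), Add(44880, Add(66, 141))) = Mul(Add(873, -29329), Add(44880, 207)) = Mul(-28456, 45087) = -1282995672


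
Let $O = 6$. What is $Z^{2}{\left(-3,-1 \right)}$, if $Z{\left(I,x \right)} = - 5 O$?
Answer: $900$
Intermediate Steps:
$Z{\left(I,x \right)} = -30$ ($Z{\left(I,x \right)} = \left(-5\right) 6 = -30$)
$Z^{2}{\left(-3,-1 \right)} = \left(-30\right)^{2} = 900$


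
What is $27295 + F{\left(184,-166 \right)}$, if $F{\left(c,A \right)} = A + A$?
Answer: $26963$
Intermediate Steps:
$F{\left(c,A \right)} = 2 A$
$27295 + F{\left(184,-166 \right)} = 27295 + 2 \left(-166\right) = 27295 - 332 = 26963$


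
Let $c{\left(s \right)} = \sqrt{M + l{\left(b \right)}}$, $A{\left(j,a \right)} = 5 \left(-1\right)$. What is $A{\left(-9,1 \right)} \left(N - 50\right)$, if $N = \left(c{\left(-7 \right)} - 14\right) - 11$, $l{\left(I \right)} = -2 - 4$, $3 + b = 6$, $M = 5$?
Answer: $375 - 5 i \approx 375.0 - 5.0 i$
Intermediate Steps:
$b = 3$ ($b = -3 + 6 = 3$)
$A{\left(j,a \right)} = -5$
$l{\left(I \right)} = -6$ ($l{\left(I \right)} = -2 - 4 = -6$)
$c{\left(s \right)} = i$ ($c{\left(s \right)} = \sqrt{5 - 6} = \sqrt{-1} = i$)
$N = -25 + i$ ($N = \left(i - 14\right) - 11 = \left(-14 + i\right) - 11 = -25 + i \approx -25.0 + 1.0 i$)
$A{\left(-9,1 \right)} \left(N - 50\right) = - 5 \left(\left(-25 + i\right) - 50\right) = - 5 \left(-75 + i\right) = 375 - 5 i$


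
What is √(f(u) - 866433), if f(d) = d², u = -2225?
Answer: 4*√255262 ≈ 2020.9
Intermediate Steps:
√(f(u) - 866433) = √((-2225)² - 866433) = √(4950625 - 866433) = √4084192 = 4*√255262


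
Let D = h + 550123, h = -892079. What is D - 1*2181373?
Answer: -2523329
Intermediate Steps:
D = -341956 (D = -892079 + 550123 = -341956)
D - 1*2181373 = -341956 - 1*2181373 = -341956 - 2181373 = -2523329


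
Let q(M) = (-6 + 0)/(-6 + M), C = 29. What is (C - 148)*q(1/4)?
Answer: -2856/23 ≈ -124.17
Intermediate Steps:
q(M) = -6/(-6 + M)
(C - 148)*q(1/4) = (29 - 148)*(-6/(-6 + 1/4)) = -(-714)/(-6 + ¼) = -(-714)/(-23/4) = -(-714)*(-4)/23 = -119*24/23 = -2856/23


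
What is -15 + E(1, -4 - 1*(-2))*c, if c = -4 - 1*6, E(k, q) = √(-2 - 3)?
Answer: -15 - 10*I*√5 ≈ -15.0 - 22.361*I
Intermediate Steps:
E(k, q) = I*√5 (E(k, q) = √(-5) = I*√5)
c = -10 (c = -4 - 6 = -10)
-15 + E(1, -4 - 1*(-2))*c = -15 + (I*√5)*(-10) = -15 - 10*I*√5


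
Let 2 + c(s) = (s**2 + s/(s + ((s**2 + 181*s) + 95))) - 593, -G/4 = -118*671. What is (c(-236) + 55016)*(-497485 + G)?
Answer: -255575408019571/12839 ≈ -1.9906e+10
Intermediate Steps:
G = 316712 (G = -(-472)*671 = -4*(-79178) = 316712)
c(s) = -595 + s**2 + s/(95 + s**2 + 182*s) (c(s) = -2 + ((s**2 + s/(s + ((s**2 + 181*s) + 95))) - 593) = -2 + ((s**2 + s/(s + (95 + s**2 + 181*s))) - 593) = -2 + ((s**2 + s/(95 + s**2 + 182*s)) - 593) = -2 + (-593 + s**2 + s/(95 + s**2 + 182*s)) = -595 + s**2 + s/(95 + s**2 + 182*s))
(c(-236) + 55016)*(-497485 + G) = ((-56525 + (-236)**4 - 108289*(-236) - 500*(-236)**2 + 182*(-236)**3)/(95 + (-236)**2 + 182*(-236)) + 55016)*(-497485 + 316712) = ((-56525 + 3102044416 + 25556204 - 500*55696 + 182*(-13144256))/(95 + 55696 - 42952) + 55016)*(-180773) = ((-56525 + 3102044416 + 25556204 - 27848000 - 2392254592)/12839 + 55016)*(-180773) = ((1/12839)*707441503 + 55016)*(-180773) = (707441503/12839 + 55016)*(-180773) = (1413791927/12839)*(-180773) = -255575408019571/12839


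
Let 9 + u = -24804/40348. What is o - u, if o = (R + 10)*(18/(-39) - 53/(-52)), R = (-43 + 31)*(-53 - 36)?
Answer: 160191481/262262 ≈ 610.81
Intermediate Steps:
u = -96984/10087 (u = -9 - 24804/40348 = -9 - 24804*1/40348 = -9 - 6201/10087 = -96984/10087 ≈ -9.6147)
R = 1068 (R = -12*(-89) = 1068)
o = 15631/26 (o = (1068 + 10)*(18/(-39) - 53/(-52)) = 1078*(18*(-1/39) - 53*(-1/52)) = 1078*(-6/13 + 53/52) = 1078*(29/52) = 15631/26 ≈ 601.19)
o - u = 15631/26 - 1*(-96984/10087) = 15631/26 + 96984/10087 = 160191481/262262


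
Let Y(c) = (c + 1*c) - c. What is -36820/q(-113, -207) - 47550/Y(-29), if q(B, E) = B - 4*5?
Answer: 1055990/551 ≈ 1916.5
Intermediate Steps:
Y(c) = c (Y(c) = (c + c) - c = 2*c - c = c)
q(B, E) = -20 + B (q(B, E) = B - 20 = -20 + B)
-36820/q(-113, -207) - 47550/Y(-29) = -36820/(-20 - 113) - 47550/(-29) = -36820/(-133) - 47550*(-1/29) = -36820*(-1/133) + 47550/29 = 5260/19 + 47550/29 = 1055990/551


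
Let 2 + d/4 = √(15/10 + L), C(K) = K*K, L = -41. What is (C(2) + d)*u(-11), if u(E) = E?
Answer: 44 - 22*I*√158 ≈ 44.0 - 276.54*I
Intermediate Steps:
C(K) = K²
d = -8 + 2*I*√158 (d = -8 + 4*√(15/10 - 41) = -8 + 4*√(15*(⅒) - 41) = -8 + 4*√(3/2 - 41) = -8 + 4*√(-79/2) = -8 + 4*(I*√158/2) = -8 + 2*I*√158 ≈ -8.0 + 25.14*I)
(C(2) + d)*u(-11) = (2² + (-8 + 2*I*√158))*(-11) = (4 + (-8 + 2*I*√158))*(-11) = (-4 + 2*I*√158)*(-11) = 44 - 22*I*√158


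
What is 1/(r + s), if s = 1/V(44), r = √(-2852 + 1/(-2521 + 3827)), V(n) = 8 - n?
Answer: -23508/2413613381 - 648*I*√4864472566/2413613381 ≈ -9.7398e-6 - 0.018725*I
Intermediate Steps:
r = I*√4864472566/1306 (r = √(-2852 + 1/1306) = √(-3724711/1306) = I*√4864472566/1306 ≈ 53.404*I)
s = -1/36 (s = 1/(8 - 1*44) = 1/(8 - 44) = 1/(-36) = -1/36 ≈ -0.027778)
1/(r + s) = 1/(I*√4864472566/1306 - 1/36) = 1/(-1/36 + I*√4864472566/1306)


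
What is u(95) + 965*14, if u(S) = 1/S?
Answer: 1283451/95 ≈ 13510.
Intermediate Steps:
u(95) + 965*14 = 1/95 + 965*14 = 1/95 + 13510 = 1283451/95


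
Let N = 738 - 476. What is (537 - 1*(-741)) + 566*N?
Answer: 149570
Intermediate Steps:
N = 262
(537 - 1*(-741)) + 566*N = (537 - 1*(-741)) + 566*262 = (537 + 741) + 148292 = 1278 + 148292 = 149570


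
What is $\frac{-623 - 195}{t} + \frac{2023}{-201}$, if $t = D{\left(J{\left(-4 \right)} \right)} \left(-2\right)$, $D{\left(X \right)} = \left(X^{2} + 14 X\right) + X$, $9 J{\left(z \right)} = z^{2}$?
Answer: $\frac{1771361}{485616} \approx 3.6477$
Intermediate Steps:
$J{\left(z \right)} = \frac{z^{2}}{9}$
$D{\left(X \right)} = X^{2} + 15 X$
$t = - \frac{4832}{81}$ ($t = \frac{\left(-4\right)^{2}}{9} \left(15 + \frac{\left(-4\right)^{2}}{9}\right) \left(-2\right) = \frac{1}{9} \cdot 16 \left(15 + \frac{1}{9} \cdot 16\right) \left(-2\right) = \frac{16 \left(15 + \frac{16}{9}\right)}{9} \left(-2\right) = \frac{16}{9} \cdot \frac{151}{9} \left(-2\right) = \frac{2416}{81} \left(-2\right) = - \frac{4832}{81} \approx -59.654$)
$\frac{-623 - 195}{t} + \frac{2023}{-201} = \frac{-623 - 195}{- \frac{4832}{81}} + \frac{2023}{-201} = \left(-818\right) \left(- \frac{81}{4832}\right) + 2023 \left(- \frac{1}{201}\right) = \frac{33129}{2416} - \frac{2023}{201} = \frac{1771361}{485616}$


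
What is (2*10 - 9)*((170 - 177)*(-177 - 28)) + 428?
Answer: 16213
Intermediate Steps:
(2*10 - 9)*((170 - 177)*(-177 - 28)) + 428 = (20 - 9)*(-7*(-205)) + 428 = 11*1435 + 428 = 15785 + 428 = 16213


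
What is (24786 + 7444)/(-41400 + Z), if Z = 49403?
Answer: 32230/8003 ≈ 4.0272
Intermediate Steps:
(24786 + 7444)/(-41400 + Z) = (24786 + 7444)/(-41400 + 49403) = 32230/8003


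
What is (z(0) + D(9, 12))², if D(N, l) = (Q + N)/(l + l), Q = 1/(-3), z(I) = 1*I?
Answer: 169/1296 ≈ 0.13040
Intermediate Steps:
z(I) = I
Q = -⅓ ≈ -0.33333
D(N, l) = (-⅓ + N)/(2*l) (D(N, l) = (-⅓ + N)/(l + l) = (-⅓ + N)/((2*l)) = (-⅓ + N)*(1/(2*l)) = (-⅓ + N)/(2*l))
(z(0) + D(9, 12))² = (0 + (⅙)*(-1 + 3*9)/12)² = (0 + (⅙)*(1/12)*(-1 + 27))² = (0 + (⅙)*(1/12)*26)² = (0 + 13/36)² = (13/36)² = 169/1296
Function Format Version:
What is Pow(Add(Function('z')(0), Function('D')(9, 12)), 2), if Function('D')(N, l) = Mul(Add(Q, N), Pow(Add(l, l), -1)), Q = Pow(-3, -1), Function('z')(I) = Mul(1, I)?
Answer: Rational(169, 1296) ≈ 0.13040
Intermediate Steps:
Function('z')(I) = I
Q = Rational(-1, 3) ≈ -0.33333
Function('D')(N, l) = Mul(Rational(1, 2), Pow(l, -1), Add(Rational(-1, 3), N)) (Function('D')(N, l) = Mul(Add(Rational(-1, 3), N), Pow(Add(l, l), -1)) = Mul(Add(Rational(-1, 3), N), Pow(Mul(2, l), -1)) = Mul(Add(Rational(-1, 3), N), Mul(Rational(1, 2), Pow(l, -1))) = Mul(Rational(1, 2), Pow(l, -1), Add(Rational(-1, 3), N)))
Pow(Add(Function('z')(0), Function('D')(9, 12)), 2) = Pow(Add(0, Mul(Rational(1, 6), Pow(12, -1), Add(-1, Mul(3, 9)))), 2) = Pow(Add(0, Mul(Rational(1, 6), Rational(1, 12), Add(-1, 27))), 2) = Pow(Add(0, Mul(Rational(1, 6), Rational(1, 12), 26)), 2) = Pow(Add(0, Rational(13, 36)), 2) = Pow(Rational(13, 36), 2) = Rational(169, 1296)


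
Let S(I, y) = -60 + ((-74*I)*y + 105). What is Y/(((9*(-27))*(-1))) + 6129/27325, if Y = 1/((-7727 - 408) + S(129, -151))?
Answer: 2134764485857/9517448006100 ≈ 0.22430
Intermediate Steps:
S(I, y) = 45 - 74*I*y (S(I, y) = -60 + (-74*I*y + 105) = -60 + (105 - 74*I*y) = 45 - 74*I*y)
Y = 1/1433356 (Y = 1/((-7727 - 408) + (45 - 74*129*(-151))) = 1/(-8135 + (45 + 1441446)) = 1/(-8135 + 1441491) = 1/1433356 ≈ 6.9766e-7)
Y/(((9*(-27))*(-1))) + 6129/27325 = 1/(1433356*(((9*(-27))*(-1)))) + 6129/27325 = 1/(1433356*((-243*(-1)))) + 6129*(1/27325) = (1/1433356)/243 + 6129/27325 = (1/1433356)*(1/243) + 6129/27325 = 1/348305508 + 6129/27325 = 2134764485857/9517448006100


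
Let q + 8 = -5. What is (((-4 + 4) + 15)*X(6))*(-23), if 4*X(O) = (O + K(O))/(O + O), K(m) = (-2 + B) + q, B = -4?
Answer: 1495/16 ≈ 93.438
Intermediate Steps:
q = -13 (q = -8 - 5 = -13)
K(m) = -19 (K(m) = (-2 - 4) - 13 = -6 - 13 = -19)
X(O) = (-19 + O)/(8*O) (X(O) = ((O - 19)/(O + O))/4 = ((-19 + O)/((2*O)))/4 = ((-19 + O)*(1/(2*O)))/4 = ((-19 + O)/(2*O))/4 = (-19 + O)/(8*O))
(((-4 + 4) + 15)*X(6))*(-23) = (((-4 + 4) + 15)*((⅛)*(-19 + 6)/6))*(-23) = ((0 + 15)*((⅛)*(⅙)*(-13)))*(-23) = (15*(-13/48))*(-23) = -65/16*(-23) = 1495/16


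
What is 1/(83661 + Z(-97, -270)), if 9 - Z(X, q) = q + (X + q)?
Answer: 1/84307 ≈ 1.1861e-5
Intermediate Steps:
Z(X, q) = 9 - X - 2*q (Z(X, q) = 9 - (q + (X + q)) = 9 - (X + 2*q) = 9 + (-X - 2*q) = 9 - X - 2*q)
1/(83661 + Z(-97, -270)) = 1/(83661 + (9 - 1*(-97) - 2*(-270))) = 1/(83661 + (9 + 97 + 540)) = 1/(83661 + 646) = 1/84307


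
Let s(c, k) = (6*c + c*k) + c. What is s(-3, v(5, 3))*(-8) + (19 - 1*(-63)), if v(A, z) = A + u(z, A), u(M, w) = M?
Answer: 442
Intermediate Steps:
v(A, z) = A + z
s(c, k) = 7*c + c*k
s(-3, v(5, 3))*(-8) + (19 - 1*(-63)) = -3*(7 + (5 + 3))*(-8) + (19 - 1*(-63)) = -3*(7 + 8)*(-8) + (19 + 63) = -3*15*(-8) + 82 = -45*(-8) + 82 = 360 + 82 = 442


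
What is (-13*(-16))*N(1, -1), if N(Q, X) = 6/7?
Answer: 1248/7 ≈ 178.29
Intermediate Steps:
N(Q, X) = 6/7 (N(Q, X) = 6*(⅐) = 6/7)
(-13*(-16))*N(1, -1) = -13*(-16)*(6/7) = 208*(6/7) = 1248/7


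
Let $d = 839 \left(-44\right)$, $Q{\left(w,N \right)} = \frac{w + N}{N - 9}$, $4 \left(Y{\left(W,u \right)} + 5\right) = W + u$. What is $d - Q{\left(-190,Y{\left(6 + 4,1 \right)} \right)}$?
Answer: $- \frac{1661989}{45} \approx -36933.0$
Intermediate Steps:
$Y{\left(W,u \right)} = -5 + \frac{W}{4} + \frac{u}{4}$ ($Y{\left(W,u \right)} = -5 + \frac{W + u}{4} = -5 + \left(\frac{W}{4} + \frac{u}{4}\right) = -5 + \frac{W}{4} + \frac{u}{4}$)
$Q{\left(w,N \right)} = \frac{N + w}{-9 + N}$
$d = -36916$
$d - Q{\left(-190,Y{\left(6 + 4,1 \right)} \right)} = -36916 - \frac{\left(-5 + \frac{6 + 4}{4} + \frac{1}{4} \cdot 1\right) - 190}{-9 + \left(-5 + \frac{6 + 4}{4} + \frac{1}{4} \cdot 1\right)} = -36916 - \frac{\left(-5 + \frac{1}{4} \cdot 10 + \frac{1}{4}\right) - 190}{-9 + \left(-5 + \frac{1}{4} \cdot 10 + \frac{1}{4}\right)} = -36916 - \frac{\left(-5 + \frac{5}{2} + \frac{1}{4}\right) - 190}{-9 + \left(-5 + \frac{5}{2} + \frac{1}{4}\right)} = -36916 - \frac{- \frac{9}{4} - 190}{-9 - \frac{9}{4}} = -36916 - \frac{1}{- \frac{45}{4}} \left(- \frac{769}{4}\right) = -36916 - \left(- \frac{4}{45}\right) \left(- \frac{769}{4}\right) = -36916 - \frac{769}{45} = - \frac{1661989}{45}$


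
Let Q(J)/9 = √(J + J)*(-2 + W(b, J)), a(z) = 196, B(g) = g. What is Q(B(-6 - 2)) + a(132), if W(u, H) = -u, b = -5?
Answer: 196 + 108*I ≈ 196.0 + 108.0*I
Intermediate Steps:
Q(J) = 27*√2*√J (Q(J) = 9*(√(J + J)*(-2 - 1*(-5))) = 9*(√(2*J)*(-2 + 5)) = 9*((√2*√J)*3) = 9*(3*√2*√J) = 27*√2*√J)
Q(B(-6 - 2)) + a(132) = 27*√2*√(-6 - 2) + 196 = 27*√2*√(-8) + 196 = 27*√2*(2*I*√2) + 196 = 108*I + 196 = 196 + 108*I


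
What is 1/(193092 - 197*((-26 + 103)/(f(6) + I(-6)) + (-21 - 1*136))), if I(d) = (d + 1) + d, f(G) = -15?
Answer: 26/5839715 ≈ 4.4523e-6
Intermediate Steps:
I(d) = 1 + 2*d (I(d) = (1 + d) + d = 1 + 2*d)
1/(193092 - 197*((-26 + 103)/(f(6) + I(-6)) + (-21 - 1*136))) = 1/(193092 - 197*((-26 + 103)/(-15 + (1 + 2*(-6))) + (-21 - 1*136))) = 1/(193092 - 197*(77/(-15 + (1 - 12)) + (-21 - 136))) = 1/(193092 - 197*(77/(-15 - 11) - 157)) = 1/(193092 - 197*(77/(-26) - 157)) = 1/(193092 - 197*(77*(-1/26) - 157)) = 1/(193092 - 197*(-77/26 - 157)) = 1/(193092 - 197*(-4159/26)) = 1/(193092 + 819323/26) = 1/(5839715/26) = 26/5839715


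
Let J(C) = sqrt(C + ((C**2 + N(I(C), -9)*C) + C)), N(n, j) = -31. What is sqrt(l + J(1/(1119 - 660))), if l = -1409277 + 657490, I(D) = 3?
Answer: sqrt(-17598581883 + 561*I*sqrt(110))/153 ≈ 0.00014494 + 867.06*I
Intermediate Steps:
l = -751787
J(C) = sqrt(C**2 - 29*C) (J(C) = sqrt(C + ((C**2 - 31*C) + C)) = sqrt(C + (C**2 - 30*C)) = sqrt(C**2 - 29*C))
sqrt(l + J(1/(1119 - 660))) = sqrt(-751787 + sqrt((-29 + 1/(1119 - 660))/(1119 - 660))) = sqrt(-751787 + sqrt((-29 + 1/459)/459)) = sqrt(-751787 + sqrt((1/459)*(-13310/459))) = sqrt(-751787 + sqrt(-13310/210681)) = sqrt(-751787 + 11*I*sqrt(110)/459)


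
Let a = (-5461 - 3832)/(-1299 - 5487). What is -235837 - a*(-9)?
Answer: -177811805/754 ≈ -2.3582e+5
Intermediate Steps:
a = 9293/6786 (a = -9293/(-6786) = -9293*(-1/6786) = 9293/6786 ≈ 1.3694)
-235837 - a*(-9) = -235837 - 9293*(-9)/6786 = -235837 - 1*(-9293/754) = -235837 + 9293/754 = -177811805/754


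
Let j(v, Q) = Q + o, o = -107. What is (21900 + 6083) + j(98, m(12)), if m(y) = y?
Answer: 27888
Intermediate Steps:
j(v, Q) = -107 + Q (j(v, Q) = Q - 107 = -107 + Q)
(21900 + 6083) + j(98, m(12)) = (21900 + 6083) + (-107 + 12) = 27983 - 95 = 27888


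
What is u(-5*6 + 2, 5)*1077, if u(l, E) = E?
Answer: 5385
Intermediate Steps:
u(-5*6 + 2, 5)*1077 = 5*1077 = 5385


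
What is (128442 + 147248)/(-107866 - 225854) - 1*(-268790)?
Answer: 8970032311/33372 ≈ 2.6879e+5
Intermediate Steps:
(128442 + 147248)/(-107866 - 225854) - 1*(-268790) = 275690/(-333720) + 268790 = 275690*(-1/333720) + 268790 = -27569/33372 + 268790 = 8970032311/33372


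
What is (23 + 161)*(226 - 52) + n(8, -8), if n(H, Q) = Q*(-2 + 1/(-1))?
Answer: 32040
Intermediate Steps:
n(H, Q) = -3*Q (n(H, Q) = Q*(-2 - 1) = Q*(-3) = -3*Q)
(23 + 161)*(226 - 52) + n(8, -8) = (23 + 161)*(226 - 52) - 3*(-8) = 184*174 + 24 = 32016 + 24 = 32040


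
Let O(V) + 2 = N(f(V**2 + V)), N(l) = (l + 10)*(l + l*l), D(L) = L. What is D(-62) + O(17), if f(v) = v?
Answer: 29685608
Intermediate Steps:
N(l) = (10 + l)*(l + l**2)
O(V) = -2 + (V + V**2)*(10 + (V + V**2)**2 + 11*V + 11*V**2) (O(V) = -2 + (V**2 + V)*(10 + (V**2 + V)**2 + 11*(V**2 + V)) = -2 + (V + V**2)*(10 + (V + V**2)**2 + 11*(V + V**2)) = -2 + (V + V**2)*(10 + (V + V**2)**2 + (11*V + 11*V**2)) = -2 + (V + V**2)*(10 + (V + V**2)**2 + 11*V + 11*V**2))
D(-62) + O(17) = -62 + (-2 + 17*(1 + 17)*(10 + 17**2*(1 + 17)**2 + 11*17*(1 + 17))) = -62 + (-2 + 17*18*(10 + 289*18**2 + 11*17*18)) = -62 + (-2 + 17*18*(10 + 289*324 + 3366)) = -62 + (-2 + 17*18*(10 + 93636 + 3366)) = -62 + (-2 + 17*18*97012) = -62 + (-2 + 29685672) = -62 + 29685670 = 29685608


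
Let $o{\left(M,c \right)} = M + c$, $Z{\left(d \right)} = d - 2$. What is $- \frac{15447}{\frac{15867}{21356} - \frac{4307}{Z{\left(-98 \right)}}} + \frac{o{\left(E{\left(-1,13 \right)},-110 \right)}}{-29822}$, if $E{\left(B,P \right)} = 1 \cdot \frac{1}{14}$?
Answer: $- \frac{860804120019057}{2441560480996} \approx -352.56$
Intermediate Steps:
$Z{\left(d \right)} = -2 + d$ ($Z{\left(d \right)} = d - 2 = -2 + d$)
$E{\left(B,P \right)} = \frac{1}{14}$ ($E{\left(B,P \right)} = 1 \cdot \frac{1}{14} = \frac{1}{14}$)
$- \frac{15447}{\frac{15867}{21356} - \frac{4307}{Z{\left(-98 \right)}}} + \frac{o{\left(E{\left(-1,13 \right)},-110 \right)}}{-29822} = - \frac{15447}{\frac{15867}{21356} - \frac{4307}{-2 - 98}} + \frac{\frac{1}{14} - 110}{-29822} = - \frac{15447}{15867 \cdot \frac{1}{21356} - \frac{4307}{-100}} - - \frac{1539}{417508} = - \frac{15447}{\frac{15867}{21356} - - \frac{4307}{100}} + \frac{1539}{417508} = - \frac{15447}{\frac{15867}{21356} + \frac{4307}{100}} + \frac{1539}{417508} = - \frac{15447}{\frac{5847937}{133475}} + \frac{1539}{417508} = \left(-15447\right) \frac{133475}{5847937} + \frac{1539}{417508} = - \frac{2061788325}{5847937} + \frac{1539}{417508} = - \frac{860804120019057}{2441560480996}$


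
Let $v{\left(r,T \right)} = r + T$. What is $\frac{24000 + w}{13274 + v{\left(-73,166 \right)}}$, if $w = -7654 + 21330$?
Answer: $\frac{37676}{13367} \approx 2.8186$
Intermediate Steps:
$w = 13676$
$v{\left(r,T \right)} = T + r$
$\frac{24000 + w}{13274 + v{\left(-73,166 \right)}} = \frac{24000 + 13676}{13274 + \left(166 - 73\right)} = \frac{37676}{13274 + 93} = \frac{37676}{13367}$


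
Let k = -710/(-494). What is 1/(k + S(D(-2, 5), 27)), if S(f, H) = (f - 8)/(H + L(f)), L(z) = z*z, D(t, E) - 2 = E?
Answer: 988/1407 ≈ 0.70220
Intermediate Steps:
D(t, E) = 2 + E
k = 355/247 (k = -710*(-1/494) = 355/247 ≈ 1.4372)
L(z) = z**2
S(f, H) = (-8 + f)/(H + f**2) (S(f, H) = (f - 8)/(H + f**2) = (-8 + f)/(H + f**2))
1/(k + S(D(-2, 5), 27)) = 1/(355/247 + (-8 + (2 + 5))/(27 + (2 + 5)**2)) = 1/(355/247 + (-8 + 7)/(27 + 7**2)) = 1/(355/247 - 1/(27 + 49)) = 1/(355/247 - 1/76) = 1/(1407/988) = 988/1407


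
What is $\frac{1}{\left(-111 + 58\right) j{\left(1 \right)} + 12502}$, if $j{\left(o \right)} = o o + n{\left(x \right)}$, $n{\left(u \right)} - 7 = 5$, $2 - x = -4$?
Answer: $\frac{1}{11813} \approx 8.4652 \cdot 10^{-5}$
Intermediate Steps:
$x = 6$ ($x = 2 - -4 = 2 + 4 = 6$)
$n{\left(u \right)} = 12$ ($n{\left(u \right)} = 7 + 5 = 12$)
$j{\left(o \right)} = 12 + o^{2}$ ($j{\left(o \right)} = o o + 12 = o^{2} + 12 = 12 + o^{2}$)
$\frac{1}{\left(-111 + 58\right) j{\left(1 \right)} + 12502} = \frac{1}{\left(-111 + 58\right) \left(12 + 1^{2}\right) + 12502} = \frac{1}{- 53 \left(12 + 1\right) + 12502} = \frac{1}{\left(-53\right) 13 + 12502} = \frac{1}{-689 + 12502} = \frac{1}{11813}$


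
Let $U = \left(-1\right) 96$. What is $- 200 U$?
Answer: $19200$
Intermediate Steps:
$U = -96$
$- 200 U = \left(-200\right) \left(-96\right) = 19200$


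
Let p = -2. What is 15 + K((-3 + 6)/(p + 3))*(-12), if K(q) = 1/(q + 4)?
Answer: 93/7 ≈ 13.286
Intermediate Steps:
K(q) = 1/(4 + q)
15 + K((-3 + 6)/(p + 3))*(-12) = 15 - 12/(4 + (-3 + 6)/(-2 + 3)) = 15 - 12/(4 + 3/1) = 15 - 12/(4 + 3*1) = 15 - 12/(4 + 3) = 15 - 12/7 = 93/7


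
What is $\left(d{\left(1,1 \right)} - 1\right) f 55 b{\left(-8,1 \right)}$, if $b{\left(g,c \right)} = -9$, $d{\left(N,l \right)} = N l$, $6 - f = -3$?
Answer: $0$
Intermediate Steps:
$f = 9$ ($f = 6 - -3 = 6 + 3 = 9$)
$\left(d{\left(1,1 \right)} - 1\right) f 55 b{\left(-8,1 \right)} = \left(1 \cdot 1 - 1\right) 9 \cdot 55 \left(-9\right) = \left(1 - 1\right) 9 \cdot 55 \left(-9\right) = 0 \cdot 9 \cdot 55 \left(-9\right) = 0 \cdot 55 \left(-9\right) = 0 \left(-9\right) = 0$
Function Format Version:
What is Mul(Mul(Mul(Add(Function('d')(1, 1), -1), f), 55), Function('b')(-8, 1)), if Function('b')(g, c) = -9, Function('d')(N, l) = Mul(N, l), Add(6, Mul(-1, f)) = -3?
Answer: 0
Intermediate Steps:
f = 9 (f = Add(6, Mul(-1, -3)) = Add(6, 3) = 9)
Mul(Mul(Mul(Add(Function('d')(1, 1), -1), f), 55), Function('b')(-8, 1)) = Mul(Mul(Mul(Add(Mul(1, 1), -1), 9), 55), -9) = Mul(Mul(Mul(Add(1, -1), 9), 55), -9) = Mul(Mul(Mul(0, 9), 55), -9) = Mul(Mul(0, 55), -9) = Mul(0, -9) = 0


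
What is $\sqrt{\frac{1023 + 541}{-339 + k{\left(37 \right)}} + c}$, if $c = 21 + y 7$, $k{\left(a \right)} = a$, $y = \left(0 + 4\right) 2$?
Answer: $\frac{3 \sqrt{181955}}{151} \approx 8.4747$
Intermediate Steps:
$y = 8$ ($y = 4 \cdot 2 = 8$)
$c = 77$ ($c = 21 + 8 \cdot 7 = 21 + 56 = 77$)
$\sqrt{\frac{1023 + 541}{-339 + k{\left(37 \right)}} + c} = \sqrt{\frac{1023 + 541}{-339 + 37} + 77} = \sqrt{\frac{1564}{-302} + 77} = \sqrt{1564 \left(- \frac{1}{302}\right) + 77} = \sqrt{- \frac{782}{151} + 77} = \sqrt{\frac{10845}{151}} = \frac{3 \sqrt{181955}}{151}$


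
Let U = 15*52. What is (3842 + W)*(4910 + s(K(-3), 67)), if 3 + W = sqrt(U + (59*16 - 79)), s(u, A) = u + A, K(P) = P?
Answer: 19095186 + 4974*sqrt(1645) ≈ 1.9297e+7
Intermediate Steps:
s(u, A) = A + u
U = 780
W = -3 + sqrt(1645) (W = -3 + sqrt(780 + (59*16 - 79)) = -3 + sqrt(780 + (944 - 79)) = -3 + sqrt(780 + 865) = -3 + sqrt(1645) ≈ 37.559)
(3842 + W)*(4910 + s(K(-3), 67)) = (3842 + (-3 + sqrt(1645)))*(4910 + (67 - 3)) = (3839 + sqrt(1645))*(4910 + 64) = (3839 + sqrt(1645))*4974 = 19095186 + 4974*sqrt(1645)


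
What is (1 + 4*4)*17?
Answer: 289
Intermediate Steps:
(1 + 4*4)*17 = (1 + 16)*17 = 17*17 = 289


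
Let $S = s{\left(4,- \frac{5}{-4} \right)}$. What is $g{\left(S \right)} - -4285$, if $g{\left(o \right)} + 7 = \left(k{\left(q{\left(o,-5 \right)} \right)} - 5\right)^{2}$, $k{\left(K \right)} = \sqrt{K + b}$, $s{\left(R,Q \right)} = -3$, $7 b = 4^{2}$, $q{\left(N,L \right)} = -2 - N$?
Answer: $\frac{30144}{7} - \frac{10 \sqrt{161}}{7} \approx 4288.2$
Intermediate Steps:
$b = \frac{16}{7}$ ($b = \frac{4^{2}}{7} = \frac{1}{7} \cdot 16 = \frac{16}{7} \approx 2.2857$)
$S = -3$
$k{\left(K \right)} = \sqrt{\frac{16}{7} + K}$ ($k{\left(K \right)} = \sqrt{K + \frac{16}{7}} = \sqrt{\frac{16}{7} + K}$)
$g{\left(o \right)} = -7 + \left(-5 + \frac{\sqrt{14 - 49 o}}{7}\right)^{2}$ ($g{\left(o \right)} = -7 + \left(\frac{\sqrt{112 + 49 \left(-2 - o\right)}}{7} - 5\right)^{2} = -7 + \left(\frac{\sqrt{112 - \left(98 + 49 o\right)}}{7} - 5\right)^{2} = -7 + \left(\frac{\sqrt{14 - 49 o}}{7} - 5\right)^{2} = -7 + \left(-5 + \frac{\sqrt{14 - 49 o}}{7}\right)^{2}$)
$g{\left(S \right)} - -4285 = \left(-7 + \frac{\left(-35 + \sqrt{7} \sqrt{2 - -21}\right)^{2}}{49}\right) - -4285 = \left(-7 + \frac{\left(-35 + \sqrt{7} \sqrt{2 + 21}\right)^{2}}{49}\right) + 4285 = \left(-7 + \frac{\left(-35 + \sqrt{7} \sqrt{23}\right)^{2}}{49}\right) + 4285 = \left(-7 + \frac{\left(-35 + \sqrt{161}\right)^{2}}{49}\right) + 4285 = 4278 + \frac{\left(-35 + \sqrt{161}\right)^{2}}{49}$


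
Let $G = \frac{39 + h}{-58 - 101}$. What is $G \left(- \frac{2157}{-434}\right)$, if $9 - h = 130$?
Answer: $\frac{29479}{11501} \approx 2.5632$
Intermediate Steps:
$h = -121$ ($h = 9 - 130 = -121$)
$G = \frac{82}{159}$ ($G = \frac{39 - 121}{-58 - 101} = - \frac{82}{-159} = \left(-82\right) \left(- \frac{1}{159}\right) = \frac{82}{159} \approx 0.51572$)
$G \left(- \frac{2157}{-434}\right) = \frac{82 \left(- \frac{2157}{-434}\right)}{159} = \frac{82 \left(\left(-2157\right) \left(- \frac{1}{434}\right)\right)}{159} = \frac{82}{159} \cdot \frac{2157}{434} = \frac{29479}{11501}$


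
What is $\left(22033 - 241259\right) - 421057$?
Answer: $-640283$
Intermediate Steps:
$\left(22033 - 241259\right) - 421057 = -219226 - 421057 = -640283$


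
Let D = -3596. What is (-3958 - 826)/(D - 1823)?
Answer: 4784/5419 ≈ 0.88282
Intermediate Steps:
(-3958 - 826)/(D - 1823) = (-3958 - 826)/(-3596 - 1823) = -4784/(-5419) = -4784*(-1/5419) = 4784/5419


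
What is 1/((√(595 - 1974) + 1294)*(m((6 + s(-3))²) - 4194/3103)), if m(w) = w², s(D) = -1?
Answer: 4015282/3243005347515 - 3103*I*√1379/3243005347515 ≈ 1.2381e-6 - 3.5532e-8*I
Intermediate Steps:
1/((√(595 - 1974) + 1294)*(m((6 + s(-3))²) - 4194/3103)) = 1/((√(595 - 1974) + 1294)*(((6 - 1)²)² - 4194/3103)) = 1/((√(-1379) + 1294)*((5²)² - 4194*1/3103)) = 1/((I*√1379 + 1294)*(25² - 4194/3103)) = 1/((1294 + I*√1379)*(625 - 4194/3103)) = 1/((1294 + I*√1379)*(1935181/3103)) = 1/(2504124214/3103 + 1935181*I*√1379/3103)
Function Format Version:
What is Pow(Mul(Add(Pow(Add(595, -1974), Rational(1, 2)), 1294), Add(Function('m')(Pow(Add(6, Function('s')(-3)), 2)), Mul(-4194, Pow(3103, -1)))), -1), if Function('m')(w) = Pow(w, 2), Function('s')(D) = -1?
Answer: Add(Rational(4015282, 3243005347515), Mul(Rational(-3103, 3243005347515), I, Pow(1379, Rational(1, 2)))) ≈ Add(1.2381e-6, Mul(-3.5532e-8, I))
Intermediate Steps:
Pow(Mul(Add(Pow(Add(595, -1974), Rational(1, 2)), 1294), Add(Function('m')(Pow(Add(6, Function('s')(-3)), 2)), Mul(-4194, Pow(3103, -1)))), -1) = Pow(Mul(Add(Pow(Add(595, -1974), Rational(1, 2)), 1294), Add(Pow(Pow(Add(6, -1), 2), 2), Mul(-4194, Pow(3103, -1)))), -1) = Pow(Mul(Add(Pow(-1379, Rational(1, 2)), 1294), Add(Pow(Pow(5, 2), 2), Mul(-4194, Rational(1, 3103)))), -1) = Pow(Mul(Add(Mul(I, Pow(1379, Rational(1, 2))), 1294), Add(Pow(25, 2), Rational(-4194, 3103))), -1) = Pow(Mul(Add(1294, Mul(I, Pow(1379, Rational(1, 2)))), Add(625, Rational(-4194, 3103))), -1) = Pow(Mul(Add(1294, Mul(I, Pow(1379, Rational(1, 2)))), Rational(1935181, 3103)), -1) = Pow(Add(Rational(2504124214, 3103), Mul(Rational(1935181, 3103), I, Pow(1379, Rational(1, 2)))), -1)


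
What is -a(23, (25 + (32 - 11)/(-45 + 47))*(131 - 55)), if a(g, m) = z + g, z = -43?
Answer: 20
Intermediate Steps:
a(g, m) = -43 + g
-a(23, (25 + (32 - 11)/(-45 + 47))*(131 - 55)) = -(-43 + 23) = -1*(-20) = 20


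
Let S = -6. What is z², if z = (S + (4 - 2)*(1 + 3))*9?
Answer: 324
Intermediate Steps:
z = 18 (z = (-6 + (4 - 2)*(1 + 3))*9 = (-6 + 2*4)*9 = (-6 + 8)*9 = 2*9 = 18)
z² = 18² = 324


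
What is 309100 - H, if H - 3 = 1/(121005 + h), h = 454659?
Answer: 177936015407/575664 ≈ 3.0910e+5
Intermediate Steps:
H = 1726993/575664 (H = 3 + 1/(121005 + 454659) = 3 + 1/575664 = 1726993/575664 ≈ 3.0000)
309100 - H = 309100 - 1*1726993/575664 = 309100 - 1726993/575664 = 177936015407/575664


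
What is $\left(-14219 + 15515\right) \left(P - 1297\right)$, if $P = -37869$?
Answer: $-50759136$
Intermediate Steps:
$\left(-14219 + 15515\right) \left(P - 1297\right) = \left(-14219 + 15515\right) \left(-37869 - 1297\right) = 1296 \left(-39166\right) = -50759136$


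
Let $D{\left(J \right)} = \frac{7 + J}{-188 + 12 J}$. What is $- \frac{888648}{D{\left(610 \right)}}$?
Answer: $- \frac{6337837536}{617} \approx -1.0272 \cdot 10^{7}$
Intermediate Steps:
$D{\left(J \right)} = \frac{7 + J}{-188 + 12 J}$
$- \frac{888648}{D{\left(610 \right)}} = - \frac{888648}{\frac{1}{4} \frac{1}{-47 + 3 \cdot 610} \left(7 + 610\right)} = - \frac{888648}{\frac{1}{4} \frac{1}{-47 + 1830} \cdot 617} = - \frac{888648}{\frac{1}{4} \cdot \frac{1}{1783} \cdot 617} = - \frac{888648}{\frac{617}{7132}} = \left(-888648\right) \frac{7132}{617} = - \frac{6337837536}{617}$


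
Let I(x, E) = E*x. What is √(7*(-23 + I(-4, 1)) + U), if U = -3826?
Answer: I*√4015 ≈ 63.364*I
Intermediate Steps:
√(7*(-23 + I(-4, 1)) + U) = √(7*(-23 + 1*(-4)) - 3826) = √(7*(-23 - 4) - 3826) = √(7*(-27) - 3826) = √(-189 - 3826) = √(-4015) = I*√4015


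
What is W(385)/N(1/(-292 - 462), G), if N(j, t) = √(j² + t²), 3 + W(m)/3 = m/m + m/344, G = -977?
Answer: -342693*√542665008965/93338381541980 ≈ -0.0027047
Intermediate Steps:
W(m) = -6 + 3*m/344 (W(m) = -9 + 3*(m/m + m/344) = -9 + 3*(1 + m*(1/344)) = -9 + 3*(1 + m/344) = -9 + (3 + 3*m/344) = -6 + 3*m/344)
W(385)/N(1/(-292 - 462), G) = (-6 + (3/344)*385)/(√((1/(-292 - 462))² + (-977)²)) = (-6 + 1155/344)/(√((1/(-754))² + 954529)) = -909/(344*√((-1/754)² + 954529)) = -909/(344*√(1/568516 + 954529)) = -909*754*√542665008965/542665008965/344 = -342693*√542665008965/93338381541980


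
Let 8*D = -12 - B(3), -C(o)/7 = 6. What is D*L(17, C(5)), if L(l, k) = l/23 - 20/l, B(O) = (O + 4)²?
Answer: 10431/3128 ≈ 3.3347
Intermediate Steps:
B(O) = (4 + O)²
C(o) = -42 (C(o) = -7*6 = -42)
L(l, k) = -20/l + l/23 (L(l, k) = l*(1/23) - 20/l = l/23 - 20/l = -20/l + l/23)
D = -61/8 (D = (-12 - (4 + 3)²)/8 = (-12 - 1*7²)/8 = (-12 - 1*49)/8 = (-12 - 49)/8 = (⅛)*(-61) = -61/8 ≈ -7.6250)
D*L(17, C(5)) = -61*(-20/17 + (1/23)*17)/8 = -61*(-20*1/17 + 17/23)/8 = -61*(-20/17 + 17/23)/8 = -61/8*(-171/391) = 10431/3128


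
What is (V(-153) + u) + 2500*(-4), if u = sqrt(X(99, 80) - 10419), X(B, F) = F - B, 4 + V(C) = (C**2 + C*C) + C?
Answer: 36661 + I*sqrt(10438) ≈ 36661.0 + 102.17*I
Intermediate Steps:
V(C) = -4 + C + 2*C**2 (V(C) = -4 + ((C**2 + C*C) + C) = -4 + ((C**2 + C**2) + C) = -4 + (2*C**2 + C) = -4 + (C + 2*C**2) = -4 + C + 2*C**2)
u = I*sqrt(10438) (u = sqrt((80 - 1*99) - 10419) = sqrt((80 - 99) - 10419) = sqrt(-19 - 10419) = sqrt(-10438) = I*sqrt(10438) ≈ 102.17*I)
(V(-153) + u) + 2500*(-4) = ((-4 - 153 + 2*(-153)**2) + I*sqrt(10438)) + 2500*(-4) = ((-4 - 153 + 2*23409) + I*sqrt(10438)) - 10000 = ((-4 - 153 + 46818) + I*sqrt(10438)) - 10000 = (46661 + I*sqrt(10438)) - 10000 = 36661 + I*sqrt(10438)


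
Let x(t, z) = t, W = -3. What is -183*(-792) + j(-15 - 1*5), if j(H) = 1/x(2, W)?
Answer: 289873/2 ≈ 1.4494e+5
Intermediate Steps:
j(H) = ½ (j(H) = 1/2 = ½)
-183*(-792) + j(-15 - 1*5) = -183*(-792) + ½ = 144936 + ½ = 289873/2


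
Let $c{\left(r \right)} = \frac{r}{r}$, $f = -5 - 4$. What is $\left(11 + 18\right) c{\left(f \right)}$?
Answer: $29$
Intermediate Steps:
$f = -9$
$c{\left(r \right)} = 1$
$\left(11 + 18\right) c{\left(f \right)} = \left(11 + 18\right) 1 = 29 \cdot 1 = 29$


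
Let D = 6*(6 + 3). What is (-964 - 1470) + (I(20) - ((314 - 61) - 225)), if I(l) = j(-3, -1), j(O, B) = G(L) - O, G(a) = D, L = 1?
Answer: -2405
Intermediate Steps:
D = 54 (D = 6*9 = 54)
G(a) = 54
j(O, B) = 54 - O
I(l) = 57 (I(l) = 54 - 1*(-3) = 54 + 3 = 57)
(-964 - 1470) + (I(20) - ((314 - 61) - 225)) = (-964 - 1470) + (57 - ((314 - 61) - 225)) = -2434 + (57 - (253 - 225)) = -2434 + (57 - 1*28) = -2434 + (57 - 28) = -2434 + 29 = -2405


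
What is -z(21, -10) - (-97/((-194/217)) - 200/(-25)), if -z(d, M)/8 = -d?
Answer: -569/2 ≈ -284.50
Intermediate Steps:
z(d, M) = 8*d (z(d, M) = -(-8)*d = 8*d)
-z(21, -10) - (-97/((-194/217)) - 200/(-25)) = -8*21 - (-97/((-194/217)) - 200/(-25)) = -1*168 - (-97/((-194*1/217)) - 200*(-1/25)) = -168 - (-97/(-194/217) + 8) = -168 - (-97*(-217/194) + 8) = -168 - (217/2 + 8) = -168 - 1*233/2 = -168 - 233/2 = -569/2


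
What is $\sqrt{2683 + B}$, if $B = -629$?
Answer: $\sqrt{2054} \approx 45.321$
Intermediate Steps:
$\sqrt{2683 + B} = \sqrt{2683 - 629} = \sqrt{2054}$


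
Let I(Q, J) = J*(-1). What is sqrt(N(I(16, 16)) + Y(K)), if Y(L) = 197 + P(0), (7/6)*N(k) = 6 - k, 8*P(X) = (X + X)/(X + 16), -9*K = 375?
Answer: sqrt(10577)/7 ≈ 14.692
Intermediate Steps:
I(Q, J) = -J
K = -125/3 (K = -1/9*375 = -125/3 ≈ -41.667)
P(X) = X/(4*(16 + X)) (P(X) = ((X + X)/(X + 16))/8 = ((2*X)/(16 + X))/8 = (2*X/(16 + X))/8 = X/(4*(16 + X)))
N(k) = 36/7 - 6*k/7 (N(k) = 6*(6 - k)/7 = 36/7 - 6*k/7)
Y(L) = 197 (Y(L) = 197 + (1/4)*0/(16 + 0) = 197 + (1/4)*0/16 = 197 + (1/4)*0*(1/16) = 197 + 0 = 197)
sqrt(N(I(16, 16)) + Y(K)) = sqrt((36/7 - (-6)*16/7) + 197) = sqrt((36/7 - 6/7*(-16)) + 197) = sqrt((36/7 + 96/7) + 197) = sqrt(132/7 + 197) = sqrt(1511/7) = sqrt(10577)/7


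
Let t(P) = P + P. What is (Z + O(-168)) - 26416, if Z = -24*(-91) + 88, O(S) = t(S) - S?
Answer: -24312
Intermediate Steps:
t(P) = 2*P
O(S) = S (O(S) = 2*S - S = S)
Z = 2272 (Z = 2184 + 88 = 2272)
(Z + O(-168)) - 26416 = (2272 - 168) - 26416 = 2104 - 26416 = -24312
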